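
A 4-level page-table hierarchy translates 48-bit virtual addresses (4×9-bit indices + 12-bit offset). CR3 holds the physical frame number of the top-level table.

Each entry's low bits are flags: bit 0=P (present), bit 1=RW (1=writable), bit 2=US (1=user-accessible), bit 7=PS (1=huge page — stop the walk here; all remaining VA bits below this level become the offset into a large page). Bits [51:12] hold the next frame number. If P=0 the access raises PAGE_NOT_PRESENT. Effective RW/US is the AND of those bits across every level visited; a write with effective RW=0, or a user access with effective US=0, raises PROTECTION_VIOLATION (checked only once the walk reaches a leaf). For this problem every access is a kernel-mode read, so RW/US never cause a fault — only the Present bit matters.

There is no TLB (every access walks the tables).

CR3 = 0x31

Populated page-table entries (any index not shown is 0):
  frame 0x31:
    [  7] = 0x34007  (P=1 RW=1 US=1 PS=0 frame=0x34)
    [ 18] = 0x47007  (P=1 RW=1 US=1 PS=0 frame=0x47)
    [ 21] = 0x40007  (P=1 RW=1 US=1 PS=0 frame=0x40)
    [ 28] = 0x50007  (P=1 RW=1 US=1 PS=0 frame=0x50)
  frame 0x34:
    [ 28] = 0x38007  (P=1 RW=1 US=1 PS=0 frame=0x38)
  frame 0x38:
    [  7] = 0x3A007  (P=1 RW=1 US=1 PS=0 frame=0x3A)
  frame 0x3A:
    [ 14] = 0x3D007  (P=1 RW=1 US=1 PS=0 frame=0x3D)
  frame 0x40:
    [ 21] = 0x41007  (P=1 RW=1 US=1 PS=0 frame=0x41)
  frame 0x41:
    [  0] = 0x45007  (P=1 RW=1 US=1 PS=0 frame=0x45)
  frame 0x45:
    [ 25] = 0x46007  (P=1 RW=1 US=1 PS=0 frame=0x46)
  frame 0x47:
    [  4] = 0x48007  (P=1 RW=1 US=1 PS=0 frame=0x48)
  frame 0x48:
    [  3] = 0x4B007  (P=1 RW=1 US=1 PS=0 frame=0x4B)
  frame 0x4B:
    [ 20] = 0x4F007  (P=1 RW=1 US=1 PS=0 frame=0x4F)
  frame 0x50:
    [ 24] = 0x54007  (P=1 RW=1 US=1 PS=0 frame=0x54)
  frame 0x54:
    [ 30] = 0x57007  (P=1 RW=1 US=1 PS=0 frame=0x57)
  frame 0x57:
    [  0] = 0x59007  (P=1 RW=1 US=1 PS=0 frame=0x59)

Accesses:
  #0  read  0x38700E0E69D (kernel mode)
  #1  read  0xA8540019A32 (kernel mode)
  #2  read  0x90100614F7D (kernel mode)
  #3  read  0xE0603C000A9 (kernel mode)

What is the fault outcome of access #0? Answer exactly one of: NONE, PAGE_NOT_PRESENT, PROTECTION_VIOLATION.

Per-access translation:
#0 VA=0x38700E0E69D (r,kernel):
  lvl0: tbl 0x31, slot 7 ⇒ 0x34007 (P1/RW1/US1/PS0)
  lvl1: tbl 0x34, slot 28 ⇒ 0x38007 (P1/RW1/US1/PS0)
  lvl2: tbl 0x38, slot 7 ⇒ 0x3A007 (P1/RW1/US1/PS0)
  lvl3: tbl 0x3A, slot 14 ⇒ 0x3D007 (P1/RW1/US1/PS0)
  ✓ 0x3D69D  — 4 lookups
#1 VA=0xA8540019A32 (r,kernel):
  lvl0: tbl 0x31, slot 21 ⇒ 0x40007 (P1/RW1/US1/PS0)
  lvl1: tbl 0x40, slot 21 ⇒ 0x41007 (P1/RW1/US1/PS0)
  lvl2: tbl 0x41, slot 0 ⇒ 0x45007 (P1/RW1/US1/PS0)
  lvl3: tbl 0x45, slot 25 ⇒ 0x46007 (P1/RW1/US1/PS0)
  ✓ 0x46A32  — 4 lookups
#2 VA=0x90100614F7D (r,kernel):
  lvl0: tbl 0x31, slot 18 ⇒ 0x47007 (P1/RW1/US1/PS0)
  lvl1: tbl 0x47, slot 4 ⇒ 0x48007 (P1/RW1/US1/PS0)
  lvl2: tbl 0x48, slot 3 ⇒ 0x4B007 (P1/RW1/US1/PS0)
  lvl3: tbl 0x4B, slot 20 ⇒ 0x4F007 (P1/RW1/US1/PS0)
  ✓ 0x4FF7D  — 4 lookups
#3 VA=0xE0603C000A9 (r,kernel):
  lvl0: tbl 0x31, slot 28 ⇒ 0x50007 (P1/RW1/US1/PS0)
  lvl1: tbl 0x50, slot 24 ⇒ 0x54007 (P1/RW1/US1/PS0)
  lvl2: tbl 0x54, slot 30 ⇒ 0x57007 (P1/RW1/US1/PS0)
  lvl3: tbl 0x57, slot 0 ⇒ 0x59007 (P1/RW1/US1/PS0)
  ✓ 0x590A9  — 4 lookups

Access #0 fault: NONE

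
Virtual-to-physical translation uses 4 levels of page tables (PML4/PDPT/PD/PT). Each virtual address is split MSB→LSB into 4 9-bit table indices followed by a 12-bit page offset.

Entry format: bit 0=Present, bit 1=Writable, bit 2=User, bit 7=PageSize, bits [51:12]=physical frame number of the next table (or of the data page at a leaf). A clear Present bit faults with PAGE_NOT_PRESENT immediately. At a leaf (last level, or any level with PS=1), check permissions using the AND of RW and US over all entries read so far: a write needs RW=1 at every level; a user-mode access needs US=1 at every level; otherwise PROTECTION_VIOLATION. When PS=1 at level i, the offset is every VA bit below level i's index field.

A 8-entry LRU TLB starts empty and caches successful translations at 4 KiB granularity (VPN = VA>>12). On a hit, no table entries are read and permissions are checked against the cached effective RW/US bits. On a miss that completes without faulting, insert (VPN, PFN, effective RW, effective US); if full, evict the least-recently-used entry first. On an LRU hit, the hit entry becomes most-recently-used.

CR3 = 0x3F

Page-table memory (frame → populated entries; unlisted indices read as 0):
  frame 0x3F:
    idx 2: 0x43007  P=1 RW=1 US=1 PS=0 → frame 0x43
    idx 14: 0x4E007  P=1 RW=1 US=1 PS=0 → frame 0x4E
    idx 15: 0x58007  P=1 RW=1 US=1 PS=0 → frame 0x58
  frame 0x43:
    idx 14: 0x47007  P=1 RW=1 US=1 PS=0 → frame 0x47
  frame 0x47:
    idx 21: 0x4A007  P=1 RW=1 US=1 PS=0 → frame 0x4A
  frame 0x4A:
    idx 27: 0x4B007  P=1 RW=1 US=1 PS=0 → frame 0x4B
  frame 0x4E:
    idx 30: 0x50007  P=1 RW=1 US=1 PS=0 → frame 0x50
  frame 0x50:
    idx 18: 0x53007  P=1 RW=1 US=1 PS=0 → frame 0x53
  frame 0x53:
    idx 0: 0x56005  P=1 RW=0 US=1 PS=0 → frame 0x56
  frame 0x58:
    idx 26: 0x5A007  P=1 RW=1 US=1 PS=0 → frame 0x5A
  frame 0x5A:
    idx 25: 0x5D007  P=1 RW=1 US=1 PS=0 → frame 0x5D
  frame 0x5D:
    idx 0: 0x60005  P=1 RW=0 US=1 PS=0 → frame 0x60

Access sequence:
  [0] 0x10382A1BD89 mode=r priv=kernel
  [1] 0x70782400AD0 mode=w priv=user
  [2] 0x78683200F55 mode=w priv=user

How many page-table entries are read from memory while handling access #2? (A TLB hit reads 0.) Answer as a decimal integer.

Per-access translation:
#0 VA=0x10382A1BD89 (r,kernel):
  lvl0: tbl 0x3F, slot 2 ⇒ 0x43007 (P1/RW1/US1/PS0)
  lvl1: tbl 0x43, slot 14 ⇒ 0x47007 (P1/RW1/US1/PS0)
  lvl2: tbl 0x47, slot 21 ⇒ 0x4A007 (P1/RW1/US1/PS0)
  lvl3: tbl 0x4A, slot 27 ⇒ 0x4B007 (P1/RW1/US1/PS0)
  ✓ 0x4BD89  — 4 lookups
#1 VA=0x70782400AD0 (w,user):
  lvl0: tbl 0x3F, slot 14 ⇒ 0x4E007 (P1/RW1/US1/PS0)
  lvl1: tbl 0x4E, slot 30 ⇒ 0x50007 (P1/RW1/US1/PS0)
  lvl2: tbl 0x50, slot 18 ⇒ 0x53007 (P1/RW1/US1/PS0)
  lvl3: tbl 0x53, slot 0 ⇒ 0x56005 (P1/RW0/US1/PS0)
  ✗ PROTECTION_VIOLATION  [4 reads]
#2 VA=0x78683200F55 (w,user):
  lvl0: tbl 0x3F, slot 15 ⇒ 0x58007 (P1/RW1/US1/PS0)
  lvl1: tbl 0x58, slot 26 ⇒ 0x5A007 (P1/RW1/US1/PS0)
  lvl2: tbl 0x5A, slot 25 ⇒ 0x5D007 (P1/RW1/US1/PS0)
  lvl3: tbl 0x5D, slot 0 ⇒ 0x60005 (P1/RW0/US1/PS0)
  ✗ PROTECTION_VIOLATION  [4 reads]

Entries read for #2: 4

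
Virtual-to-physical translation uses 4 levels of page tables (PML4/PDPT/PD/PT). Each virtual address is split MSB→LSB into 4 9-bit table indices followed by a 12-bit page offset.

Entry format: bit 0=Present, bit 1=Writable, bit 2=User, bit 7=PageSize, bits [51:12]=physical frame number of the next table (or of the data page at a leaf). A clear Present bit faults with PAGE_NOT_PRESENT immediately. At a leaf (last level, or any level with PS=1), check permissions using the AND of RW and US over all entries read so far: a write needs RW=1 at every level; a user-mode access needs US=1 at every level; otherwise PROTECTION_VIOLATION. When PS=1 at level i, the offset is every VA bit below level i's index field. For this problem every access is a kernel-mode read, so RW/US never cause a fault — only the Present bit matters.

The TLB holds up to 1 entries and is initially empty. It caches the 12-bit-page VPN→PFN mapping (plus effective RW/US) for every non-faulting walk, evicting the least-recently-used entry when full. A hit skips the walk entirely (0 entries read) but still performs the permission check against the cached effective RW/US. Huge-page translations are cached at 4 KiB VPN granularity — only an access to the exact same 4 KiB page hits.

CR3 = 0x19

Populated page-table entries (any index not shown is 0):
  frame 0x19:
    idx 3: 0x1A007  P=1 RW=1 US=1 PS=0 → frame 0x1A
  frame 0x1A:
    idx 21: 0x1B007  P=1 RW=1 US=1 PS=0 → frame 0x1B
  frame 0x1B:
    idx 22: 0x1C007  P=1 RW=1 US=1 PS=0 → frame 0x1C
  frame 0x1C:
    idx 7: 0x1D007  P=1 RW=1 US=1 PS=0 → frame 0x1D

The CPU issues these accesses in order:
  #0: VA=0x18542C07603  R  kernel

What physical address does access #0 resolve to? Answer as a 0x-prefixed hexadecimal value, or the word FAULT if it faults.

Trace:
#0 VA=0x18542C07603 (r,kernel):
  lvl0: tbl 0x19, slot 3 ⇒ 0x1A007 (P1/RW1/US1/PS0)
  lvl1: tbl 0x1A, slot 21 ⇒ 0x1B007 (P1/RW1/US1/PS0)
  lvl2: tbl 0x1B, slot 22 ⇒ 0x1C007 (P1/RW1/US1/PS0)
  lvl3: tbl 0x1C, slot 7 ⇒ 0x1D007 (P1/RW1/US1/PS0)
  ⇒ phys 0x1D603  [4 reads]

Access #0 PA: 0x1D603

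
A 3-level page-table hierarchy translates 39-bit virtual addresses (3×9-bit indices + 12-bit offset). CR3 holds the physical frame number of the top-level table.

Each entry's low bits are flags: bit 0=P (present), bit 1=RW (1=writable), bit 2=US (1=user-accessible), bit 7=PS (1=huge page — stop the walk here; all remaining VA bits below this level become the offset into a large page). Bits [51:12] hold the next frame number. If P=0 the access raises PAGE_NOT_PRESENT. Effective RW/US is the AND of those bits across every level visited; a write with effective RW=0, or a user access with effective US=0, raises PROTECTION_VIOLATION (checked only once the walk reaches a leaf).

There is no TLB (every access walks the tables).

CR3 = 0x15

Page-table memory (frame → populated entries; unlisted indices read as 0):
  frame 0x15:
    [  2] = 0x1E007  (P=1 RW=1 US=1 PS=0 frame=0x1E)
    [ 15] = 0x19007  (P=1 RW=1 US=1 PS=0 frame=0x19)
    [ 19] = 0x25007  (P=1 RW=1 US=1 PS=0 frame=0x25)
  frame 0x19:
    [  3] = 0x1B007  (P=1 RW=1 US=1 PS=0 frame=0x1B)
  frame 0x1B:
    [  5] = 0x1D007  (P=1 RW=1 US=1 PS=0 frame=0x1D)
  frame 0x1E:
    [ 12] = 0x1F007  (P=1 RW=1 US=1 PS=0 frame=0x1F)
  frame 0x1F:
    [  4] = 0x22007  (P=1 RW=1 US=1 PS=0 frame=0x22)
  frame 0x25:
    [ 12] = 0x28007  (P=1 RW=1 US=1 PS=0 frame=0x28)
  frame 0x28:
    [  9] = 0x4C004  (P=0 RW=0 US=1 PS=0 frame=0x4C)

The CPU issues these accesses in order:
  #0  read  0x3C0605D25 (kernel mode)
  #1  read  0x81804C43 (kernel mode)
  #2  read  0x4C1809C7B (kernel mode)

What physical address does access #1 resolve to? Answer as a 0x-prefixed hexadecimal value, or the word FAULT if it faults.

Per-access translation:
#0 VA=0x3C0605D25 (r,kernel):
  lvl0: tbl 0x15, slot 15 ⇒ 0x19007 (P1/RW1/US1/PS0)
  lvl1: tbl 0x19, slot 3 ⇒ 0x1B007 (P1/RW1/US1/PS0)
  lvl2: tbl 0x1B, slot 5 ⇒ 0x1D007 (P1/RW1/US1/PS0)
  → PA=0x1DD25  (3 entries read)
#1 VA=0x81804C43 (r,kernel):
  lvl0: tbl 0x15, slot 2 ⇒ 0x1E007 (P1/RW1/US1/PS0)
  lvl1: tbl 0x1E, slot 12 ⇒ 0x1F007 (P1/RW1/US1/PS0)
  lvl2: tbl 0x1F, slot 4 ⇒ 0x22007 (P1/RW1/US1/PS0)
  → PA=0x22C43  (3 entries read)
#2 VA=0x4C1809C7B (r,kernel):
  lvl0: tbl 0x15, slot 19 ⇒ 0x25007 (P1/RW1/US1/PS0)
  lvl1: tbl 0x25, slot 12 ⇒ 0x28007 (P1/RW1/US1/PS0)
  lvl2: tbl 0x28, slot 9 ⇒ 0x4C004 (P0/RW0/US1/PS0)
  → PAGE_NOT_PRESENT  (3 entries read)

Access #1 PA: 0x22C43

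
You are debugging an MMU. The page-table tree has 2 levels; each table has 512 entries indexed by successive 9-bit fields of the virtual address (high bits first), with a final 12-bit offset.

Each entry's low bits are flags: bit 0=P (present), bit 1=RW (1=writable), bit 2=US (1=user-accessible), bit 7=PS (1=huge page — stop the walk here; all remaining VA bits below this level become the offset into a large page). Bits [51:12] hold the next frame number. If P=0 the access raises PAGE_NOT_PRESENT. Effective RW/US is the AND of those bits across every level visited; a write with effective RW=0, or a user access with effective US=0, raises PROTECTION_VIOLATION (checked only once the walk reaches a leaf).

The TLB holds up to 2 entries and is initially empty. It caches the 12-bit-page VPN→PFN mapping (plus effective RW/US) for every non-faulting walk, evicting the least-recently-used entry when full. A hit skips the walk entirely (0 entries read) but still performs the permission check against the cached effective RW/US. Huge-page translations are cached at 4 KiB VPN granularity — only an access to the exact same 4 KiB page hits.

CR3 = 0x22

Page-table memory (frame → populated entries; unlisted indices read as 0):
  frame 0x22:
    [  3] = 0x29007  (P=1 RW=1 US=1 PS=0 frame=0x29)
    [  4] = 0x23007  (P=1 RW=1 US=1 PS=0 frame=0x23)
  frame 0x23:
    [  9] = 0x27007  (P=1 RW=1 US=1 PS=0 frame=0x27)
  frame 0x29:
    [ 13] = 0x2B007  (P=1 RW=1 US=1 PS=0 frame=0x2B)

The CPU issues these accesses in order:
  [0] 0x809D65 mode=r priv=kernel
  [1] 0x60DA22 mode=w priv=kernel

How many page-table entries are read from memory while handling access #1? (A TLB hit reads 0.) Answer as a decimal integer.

Trace:
#0 VA=0x809D65 (r,kernel):
  [0] read 0x22 idx=4: raw=0x23007 flags P=1 W=1 U=1 S=0
  [1] read 0x23 idx=9: raw=0x27007 flags P=1 W=1 U=1 S=0
  ⇒ phys 0x27D65  [2 reads]
#1 VA=0x60DA22 (w,kernel):
  [0] read 0x22 idx=3: raw=0x29007 flags P=1 W=1 U=1 S=0
  [1] read 0x29 idx=13: raw=0x2B007 flags P=1 W=1 U=1 S=0
  ⇒ phys 0x2BA22  [2 reads]

Entries read for #1: 2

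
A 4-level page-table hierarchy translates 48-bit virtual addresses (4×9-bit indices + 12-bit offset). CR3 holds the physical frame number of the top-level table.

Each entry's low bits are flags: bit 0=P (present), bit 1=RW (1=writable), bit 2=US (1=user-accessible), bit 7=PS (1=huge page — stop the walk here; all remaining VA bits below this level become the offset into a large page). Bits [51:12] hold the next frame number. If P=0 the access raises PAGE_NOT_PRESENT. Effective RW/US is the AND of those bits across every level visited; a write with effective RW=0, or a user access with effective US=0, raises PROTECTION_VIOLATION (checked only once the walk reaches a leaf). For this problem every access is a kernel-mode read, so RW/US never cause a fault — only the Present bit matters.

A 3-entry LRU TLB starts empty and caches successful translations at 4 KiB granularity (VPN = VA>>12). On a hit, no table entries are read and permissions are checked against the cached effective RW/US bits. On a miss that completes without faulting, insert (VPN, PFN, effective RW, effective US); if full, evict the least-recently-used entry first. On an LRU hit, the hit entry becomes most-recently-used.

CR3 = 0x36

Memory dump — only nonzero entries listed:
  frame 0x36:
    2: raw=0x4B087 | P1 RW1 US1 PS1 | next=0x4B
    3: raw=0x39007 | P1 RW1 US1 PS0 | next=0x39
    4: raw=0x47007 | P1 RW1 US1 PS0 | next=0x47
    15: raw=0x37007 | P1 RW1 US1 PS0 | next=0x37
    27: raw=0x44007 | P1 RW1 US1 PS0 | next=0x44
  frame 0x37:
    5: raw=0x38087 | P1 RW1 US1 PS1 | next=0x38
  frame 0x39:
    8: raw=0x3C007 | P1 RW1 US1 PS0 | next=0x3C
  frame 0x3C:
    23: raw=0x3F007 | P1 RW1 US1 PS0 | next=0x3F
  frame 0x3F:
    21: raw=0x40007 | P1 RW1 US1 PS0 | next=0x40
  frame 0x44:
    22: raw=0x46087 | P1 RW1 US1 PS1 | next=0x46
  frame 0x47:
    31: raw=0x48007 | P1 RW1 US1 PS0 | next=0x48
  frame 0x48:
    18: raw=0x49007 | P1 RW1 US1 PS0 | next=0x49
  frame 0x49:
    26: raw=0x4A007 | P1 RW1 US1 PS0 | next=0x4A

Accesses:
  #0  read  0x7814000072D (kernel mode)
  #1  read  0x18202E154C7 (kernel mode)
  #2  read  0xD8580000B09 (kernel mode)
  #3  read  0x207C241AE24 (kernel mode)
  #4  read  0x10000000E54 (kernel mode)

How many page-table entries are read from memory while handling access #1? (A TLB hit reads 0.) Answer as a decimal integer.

Walk each access:
#0 VA=0x7814000072D (r,kernel):
  lvl0: tbl 0x36, slot 15 ⇒ 0x37007 (P1/RW1/US1/PS0)
  lvl1: tbl 0x37, slot 5 ⇒ 0x38087 (P1/RW1/US1/PS1)
  → PA=0x3872D (huge @L1)  (2 entries read)
#1 VA=0x18202E154C7 (r,kernel):
  lvl0: tbl 0x36, slot 3 ⇒ 0x39007 (P1/RW1/US1/PS0)
  lvl1: tbl 0x39, slot 8 ⇒ 0x3C007 (P1/RW1/US1/PS0)
  lvl2: tbl 0x3C, slot 23 ⇒ 0x3F007 (P1/RW1/US1/PS0)
  lvl3: tbl 0x3F, slot 21 ⇒ 0x40007 (P1/RW1/US1/PS0)
  → PA=0x404C7  (4 entries read)
#2 VA=0xD8580000B09 (r,kernel):
  lvl0: tbl 0x36, slot 27 ⇒ 0x44007 (P1/RW1/US1/PS0)
  lvl1: tbl 0x44, slot 22 ⇒ 0x46087 (P1/RW1/US1/PS1)
  → PA=0x46B09 (huge @L1)  (2 entries read)
#3 VA=0x207C241AE24 (r,kernel):
  lvl0: tbl 0x36, slot 4 ⇒ 0x47007 (P1/RW1/US1/PS0)
  lvl1: tbl 0x47, slot 31 ⇒ 0x48007 (P1/RW1/US1/PS0)
  lvl2: tbl 0x48, slot 18 ⇒ 0x49007 (P1/RW1/US1/PS0)
  lvl3: tbl 0x49, slot 26 ⇒ 0x4A007 (P1/RW1/US1/PS0)
  → PA=0x4AE24  (4 entries read)
#4 VA=0x10000000E54 (r,kernel):
  lvl0: tbl 0x36, slot 2 ⇒ 0x4B087 (P1/RW1/US1/PS1)
  → PA=0x4BE54 (huge @L0)  (1 entries read)

Entries read for #1: 4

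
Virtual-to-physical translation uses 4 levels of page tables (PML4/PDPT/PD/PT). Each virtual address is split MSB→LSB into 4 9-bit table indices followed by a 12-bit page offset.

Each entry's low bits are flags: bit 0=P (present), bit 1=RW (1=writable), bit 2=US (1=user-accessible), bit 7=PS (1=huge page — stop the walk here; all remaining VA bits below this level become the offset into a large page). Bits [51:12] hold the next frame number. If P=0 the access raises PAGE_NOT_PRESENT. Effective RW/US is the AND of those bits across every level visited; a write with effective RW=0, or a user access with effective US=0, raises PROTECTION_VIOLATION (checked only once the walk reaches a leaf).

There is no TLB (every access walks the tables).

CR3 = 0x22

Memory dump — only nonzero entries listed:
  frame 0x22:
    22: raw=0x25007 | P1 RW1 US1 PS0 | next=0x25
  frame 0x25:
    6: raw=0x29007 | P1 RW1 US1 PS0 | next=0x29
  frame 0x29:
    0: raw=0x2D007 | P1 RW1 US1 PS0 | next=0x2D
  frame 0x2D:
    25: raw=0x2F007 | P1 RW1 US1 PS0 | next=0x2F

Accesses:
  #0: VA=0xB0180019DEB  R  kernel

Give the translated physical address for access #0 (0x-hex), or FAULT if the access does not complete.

Walk each access:
#0 VA=0xB0180019DEB (r,kernel):
  [0] read 0x22 idx=22: raw=0x25007 flags P=1 W=1 U=1 S=0
  [1] read 0x25 idx=6: raw=0x29007 flags P=1 W=1 U=1 S=0
  [2] read 0x29 idx=0: raw=0x2D007 flags P=1 W=1 U=1 S=0
  [3] read 0x2D idx=25: raw=0x2F007 flags P=1 W=1 U=1 S=0
  ⇒ phys 0x2FDEB  [4 reads]

Access #0 PA: 0x2FDEB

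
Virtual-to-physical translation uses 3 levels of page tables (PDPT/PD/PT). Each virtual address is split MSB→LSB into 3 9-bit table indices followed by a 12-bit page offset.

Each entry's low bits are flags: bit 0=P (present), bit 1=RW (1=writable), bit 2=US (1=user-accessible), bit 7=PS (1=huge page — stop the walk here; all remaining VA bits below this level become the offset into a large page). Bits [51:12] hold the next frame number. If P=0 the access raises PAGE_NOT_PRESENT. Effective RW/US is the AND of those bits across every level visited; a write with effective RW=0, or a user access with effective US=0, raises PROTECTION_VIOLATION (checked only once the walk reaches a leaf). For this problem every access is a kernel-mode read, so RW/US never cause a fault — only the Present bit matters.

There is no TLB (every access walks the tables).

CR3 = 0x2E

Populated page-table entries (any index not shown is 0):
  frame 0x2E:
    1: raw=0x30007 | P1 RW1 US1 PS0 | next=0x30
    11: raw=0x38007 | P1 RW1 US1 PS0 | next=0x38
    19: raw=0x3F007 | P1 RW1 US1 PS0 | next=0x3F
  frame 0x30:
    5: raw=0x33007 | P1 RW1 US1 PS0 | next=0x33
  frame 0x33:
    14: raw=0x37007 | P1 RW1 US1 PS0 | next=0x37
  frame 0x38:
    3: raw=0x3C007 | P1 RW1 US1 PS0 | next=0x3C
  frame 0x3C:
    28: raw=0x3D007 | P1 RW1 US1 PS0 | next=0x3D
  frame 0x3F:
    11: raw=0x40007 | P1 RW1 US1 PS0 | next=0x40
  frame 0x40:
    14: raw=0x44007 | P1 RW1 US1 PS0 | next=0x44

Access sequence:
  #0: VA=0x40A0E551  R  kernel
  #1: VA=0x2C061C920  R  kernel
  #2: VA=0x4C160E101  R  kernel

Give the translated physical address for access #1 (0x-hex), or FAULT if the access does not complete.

Trace:
#0 VA=0x40A0E551 (r,kernel):
  [0] read 0x2E idx=1: raw=0x30007 flags P=1 W=1 U=1 S=0
  [1] read 0x30 idx=5: raw=0x33007 flags P=1 W=1 U=1 S=0
  [2] read 0x33 idx=14: raw=0x37007 flags P=1 W=1 U=1 S=0
  ✓ 0x37551  — 3 lookups
#1 VA=0x2C061C920 (r,kernel):
  [0] read 0x2E idx=11: raw=0x38007 flags P=1 W=1 U=1 S=0
  [1] read 0x38 idx=3: raw=0x3C007 flags P=1 W=1 U=1 S=0
  [2] read 0x3C idx=28: raw=0x3D007 flags P=1 W=1 U=1 S=0
  ✓ 0x3D920  — 3 lookups
#2 VA=0x4C160E101 (r,kernel):
  [0] read 0x2E idx=19: raw=0x3F007 flags P=1 W=1 U=1 S=0
  [1] read 0x3F idx=11: raw=0x40007 flags P=1 W=1 U=1 S=0
  [2] read 0x40 idx=14: raw=0x44007 flags P=1 W=1 U=1 S=0
  ✓ 0x44101  — 3 lookups

Access #1 PA: 0x3D920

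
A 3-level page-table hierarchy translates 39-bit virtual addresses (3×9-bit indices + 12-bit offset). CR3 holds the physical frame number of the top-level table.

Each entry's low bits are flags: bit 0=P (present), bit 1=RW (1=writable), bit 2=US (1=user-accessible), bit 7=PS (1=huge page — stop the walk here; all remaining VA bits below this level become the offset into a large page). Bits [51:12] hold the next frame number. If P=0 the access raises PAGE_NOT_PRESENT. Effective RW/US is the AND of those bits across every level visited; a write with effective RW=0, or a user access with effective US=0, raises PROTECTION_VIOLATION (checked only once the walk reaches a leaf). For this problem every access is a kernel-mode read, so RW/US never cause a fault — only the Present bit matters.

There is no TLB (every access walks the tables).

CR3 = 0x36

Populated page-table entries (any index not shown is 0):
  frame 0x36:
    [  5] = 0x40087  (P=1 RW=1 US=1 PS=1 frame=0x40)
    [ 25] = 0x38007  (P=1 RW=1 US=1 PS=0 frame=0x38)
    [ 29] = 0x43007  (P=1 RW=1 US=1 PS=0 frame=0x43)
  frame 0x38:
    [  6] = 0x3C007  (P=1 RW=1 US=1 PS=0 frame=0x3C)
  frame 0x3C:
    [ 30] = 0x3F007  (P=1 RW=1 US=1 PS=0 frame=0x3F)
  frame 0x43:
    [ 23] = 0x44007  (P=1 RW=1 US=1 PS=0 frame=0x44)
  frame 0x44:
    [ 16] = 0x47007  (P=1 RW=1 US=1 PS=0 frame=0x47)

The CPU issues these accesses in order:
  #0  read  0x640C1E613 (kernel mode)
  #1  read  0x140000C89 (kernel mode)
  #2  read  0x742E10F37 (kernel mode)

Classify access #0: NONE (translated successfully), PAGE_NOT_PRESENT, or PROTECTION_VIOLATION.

Per-access translation:
#0 VA=0x640C1E613 (r,kernel):
  L0: frame=0x36 idx=25 entry=0x38007 [P=1 RW=1 US=1 PS=0]
  L1: frame=0x38 idx=6 entry=0x3C007 [P=1 RW=1 US=1 PS=0]
  L2: frame=0x3C idx=30 entry=0x3F007 [P=1 RW=1 US=1 PS=0]
  ⇒ phys 0x3F613  [3 reads]
#1 VA=0x140000C89 (r,kernel):
  L0: frame=0x36 idx=5 entry=0x40087 [P=1 RW=1 US=1 PS=1]
  ⇒ phys 0x40C89 (huge @L0)  [1 reads]
#2 VA=0x742E10F37 (r,kernel):
  L0: frame=0x36 idx=29 entry=0x43007 [P=1 RW=1 US=1 PS=0]
  L1: frame=0x43 idx=23 entry=0x44007 [P=1 RW=1 US=1 PS=0]
  L2: frame=0x44 idx=16 entry=0x47007 [P=1 RW=1 US=1 PS=0]
  ⇒ phys 0x47F37  [3 reads]

Access #0 fault: NONE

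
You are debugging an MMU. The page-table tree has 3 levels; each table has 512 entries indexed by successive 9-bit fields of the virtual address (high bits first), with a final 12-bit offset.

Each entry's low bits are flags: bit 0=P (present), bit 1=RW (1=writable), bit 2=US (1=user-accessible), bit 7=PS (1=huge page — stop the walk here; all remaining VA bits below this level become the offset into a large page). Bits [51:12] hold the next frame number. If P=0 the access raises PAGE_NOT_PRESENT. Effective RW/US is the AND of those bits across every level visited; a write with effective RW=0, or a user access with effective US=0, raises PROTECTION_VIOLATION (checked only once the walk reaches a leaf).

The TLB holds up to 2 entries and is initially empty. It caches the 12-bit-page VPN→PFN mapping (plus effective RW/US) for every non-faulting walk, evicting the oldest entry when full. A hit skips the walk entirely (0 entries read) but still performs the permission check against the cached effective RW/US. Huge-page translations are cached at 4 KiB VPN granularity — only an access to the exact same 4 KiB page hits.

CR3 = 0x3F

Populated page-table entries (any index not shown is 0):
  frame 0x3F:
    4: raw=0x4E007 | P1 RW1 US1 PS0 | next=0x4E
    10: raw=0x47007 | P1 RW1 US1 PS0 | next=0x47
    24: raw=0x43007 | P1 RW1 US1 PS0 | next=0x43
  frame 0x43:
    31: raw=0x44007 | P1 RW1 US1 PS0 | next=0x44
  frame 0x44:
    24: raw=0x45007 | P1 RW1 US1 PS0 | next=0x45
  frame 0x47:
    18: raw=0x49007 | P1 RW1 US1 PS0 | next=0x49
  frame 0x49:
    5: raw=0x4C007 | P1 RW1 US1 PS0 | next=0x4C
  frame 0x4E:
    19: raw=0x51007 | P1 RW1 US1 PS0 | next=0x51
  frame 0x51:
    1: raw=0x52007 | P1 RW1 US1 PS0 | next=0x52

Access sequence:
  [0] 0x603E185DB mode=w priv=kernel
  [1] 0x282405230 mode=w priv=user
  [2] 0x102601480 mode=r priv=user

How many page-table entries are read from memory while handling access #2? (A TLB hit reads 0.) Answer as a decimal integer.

Trace:
#0 VA=0x603E185DB (w,kernel):
  lvl0: tbl 0x3F, slot 24 ⇒ 0x43007 (P1/RW1/US1/PS0)
  lvl1: tbl 0x43, slot 31 ⇒ 0x44007 (P1/RW1/US1/PS0)
  lvl2: tbl 0x44, slot 24 ⇒ 0x45007 (P1/RW1/US1/PS0)
  ⇒ phys 0x455DB  [3 reads]
#1 VA=0x282405230 (w,user):
  lvl0: tbl 0x3F, slot 10 ⇒ 0x47007 (P1/RW1/US1/PS0)
  lvl1: tbl 0x47, slot 18 ⇒ 0x49007 (P1/RW1/US1/PS0)
  lvl2: tbl 0x49, slot 5 ⇒ 0x4C007 (P1/RW1/US1/PS0)
  ⇒ phys 0x4C230  [3 reads]
#2 VA=0x102601480 (r,user):
  lvl0: tbl 0x3F, slot 4 ⇒ 0x4E007 (P1/RW1/US1/PS0)
  lvl1: tbl 0x4E, slot 19 ⇒ 0x51007 (P1/RW1/US1/PS0)
  lvl2: tbl 0x51, slot 1 ⇒ 0x52007 (P1/RW1/US1/PS0)
  ⇒ phys 0x52480  [3 reads]

Entries read for #2: 3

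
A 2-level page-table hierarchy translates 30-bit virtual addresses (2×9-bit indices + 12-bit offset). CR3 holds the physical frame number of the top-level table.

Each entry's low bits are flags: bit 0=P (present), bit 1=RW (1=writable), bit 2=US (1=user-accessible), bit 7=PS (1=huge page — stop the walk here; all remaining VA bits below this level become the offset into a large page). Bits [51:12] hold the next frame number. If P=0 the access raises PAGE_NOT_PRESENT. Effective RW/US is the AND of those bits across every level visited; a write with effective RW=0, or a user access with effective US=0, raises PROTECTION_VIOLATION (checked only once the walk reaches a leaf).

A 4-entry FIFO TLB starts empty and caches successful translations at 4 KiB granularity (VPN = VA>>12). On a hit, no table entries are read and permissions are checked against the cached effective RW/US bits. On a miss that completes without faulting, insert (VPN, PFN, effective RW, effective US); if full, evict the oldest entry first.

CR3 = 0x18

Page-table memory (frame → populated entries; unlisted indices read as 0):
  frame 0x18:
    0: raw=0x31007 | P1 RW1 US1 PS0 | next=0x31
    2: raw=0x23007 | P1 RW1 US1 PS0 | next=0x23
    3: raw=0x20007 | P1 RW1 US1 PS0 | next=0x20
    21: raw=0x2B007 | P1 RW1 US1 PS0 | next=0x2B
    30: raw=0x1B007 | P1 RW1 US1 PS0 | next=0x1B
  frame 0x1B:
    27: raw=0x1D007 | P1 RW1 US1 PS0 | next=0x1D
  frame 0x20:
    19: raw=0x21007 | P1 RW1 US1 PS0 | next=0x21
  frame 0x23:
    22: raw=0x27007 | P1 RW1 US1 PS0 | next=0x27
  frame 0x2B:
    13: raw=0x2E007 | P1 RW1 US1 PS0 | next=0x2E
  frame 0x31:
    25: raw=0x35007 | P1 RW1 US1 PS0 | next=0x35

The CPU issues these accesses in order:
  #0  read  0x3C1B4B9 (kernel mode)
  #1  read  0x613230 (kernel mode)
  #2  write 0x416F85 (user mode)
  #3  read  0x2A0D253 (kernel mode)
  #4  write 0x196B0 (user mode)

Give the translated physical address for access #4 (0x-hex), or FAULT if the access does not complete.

Walk each access:
#0 VA=0x3C1B4B9 (r,kernel):
  lvl0: tbl 0x18, slot 30 ⇒ 0x1B007 (P1/RW1/US1/PS0)
  lvl1: tbl 0x1B, slot 27 ⇒ 0x1D007 (P1/RW1/US1/PS0)
  → PA=0x1D4B9  (2 entries read)
#1 VA=0x613230 (r,kernel):
  lvl0: tbl 0x18, slot 3 ⇒ 0x20007 (P1/RW1/US1/PS0)
  lvl1: tbl 0x20, slot 19 ⇒ 0x21007 (P1/RW1/US1/PS0)
  → PA=0x21230  (2 entries read)
#2 VA=0x416F85 (w,user):
  lvl0: tbl 0x18, slot 2 ⇒ 0x23007 (P1/RW1/US1/PS0)
  lvl1: tbl 0x23, slot 22 ⇒ 0x27007 (P1/RW1/US1/PS0)
  → PA=0x27F85  (2 entries read)
#3 VA=0x2A0D253 (r,kernel):
  lvl0: tbl 0x18, slot 21 ⇒ 0x2B007 (P1/RW1/US1/PS0)
  lvl1: tbl 0x2B, slot 13 ⇒ 0x2E007 (P1/RW1/US1/PS0)
  → PA=0x2E253  (2 entries read)
#4 VA=0x196B0 (w,user):
  lvl0: tbl 0x18, slot 0 ⇒ 0x31007 (P1/RW1/US1/PS0)
  lvl1: tbl 0x31, slot 25 ⇒ 0x35007 (P1/RW1/US1/PS0)
  → PA=0x356B0  (2 entries read)

Access #4 PA: 0x356B0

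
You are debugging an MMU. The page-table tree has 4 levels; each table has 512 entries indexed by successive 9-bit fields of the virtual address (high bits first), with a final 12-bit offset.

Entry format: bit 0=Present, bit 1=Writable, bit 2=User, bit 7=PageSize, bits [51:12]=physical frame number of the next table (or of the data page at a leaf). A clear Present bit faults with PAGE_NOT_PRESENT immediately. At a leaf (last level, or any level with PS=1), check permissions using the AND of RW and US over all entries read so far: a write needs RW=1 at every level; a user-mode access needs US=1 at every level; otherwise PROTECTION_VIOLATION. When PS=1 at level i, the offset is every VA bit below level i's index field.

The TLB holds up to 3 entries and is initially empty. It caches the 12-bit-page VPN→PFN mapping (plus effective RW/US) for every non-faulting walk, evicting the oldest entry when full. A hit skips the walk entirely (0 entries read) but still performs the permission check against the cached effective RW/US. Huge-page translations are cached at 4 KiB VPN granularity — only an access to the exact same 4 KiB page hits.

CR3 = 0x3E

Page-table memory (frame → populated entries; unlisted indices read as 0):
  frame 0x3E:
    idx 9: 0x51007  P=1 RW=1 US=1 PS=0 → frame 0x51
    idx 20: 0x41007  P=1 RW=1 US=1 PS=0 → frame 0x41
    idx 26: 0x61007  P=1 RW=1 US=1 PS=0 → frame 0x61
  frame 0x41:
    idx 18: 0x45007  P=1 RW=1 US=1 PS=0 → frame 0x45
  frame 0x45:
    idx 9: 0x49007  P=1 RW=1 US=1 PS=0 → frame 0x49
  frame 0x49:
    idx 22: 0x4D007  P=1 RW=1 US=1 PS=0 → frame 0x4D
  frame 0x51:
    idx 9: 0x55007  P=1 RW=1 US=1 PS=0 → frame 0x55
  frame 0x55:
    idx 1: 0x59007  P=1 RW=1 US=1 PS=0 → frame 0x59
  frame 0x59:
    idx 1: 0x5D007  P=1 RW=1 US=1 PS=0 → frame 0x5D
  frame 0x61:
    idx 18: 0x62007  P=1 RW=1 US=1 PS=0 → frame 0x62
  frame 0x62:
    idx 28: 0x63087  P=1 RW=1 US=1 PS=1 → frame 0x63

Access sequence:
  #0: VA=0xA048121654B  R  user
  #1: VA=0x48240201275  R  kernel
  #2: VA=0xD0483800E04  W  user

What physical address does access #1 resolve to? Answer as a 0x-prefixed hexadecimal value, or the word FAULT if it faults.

Walk each access:
#0 VA=0xA048121654B (r,user):
  L0: frame=0x3E idx=20 entry=0x41007 [P=1 RW=1 US=1 PS=0]
  L1: frame=0x41 idx=18 entry=0x45007 [P=1 RW=1 US=1 PS=0]
  L2: frame=0x45 idx=9 entry=0x49007 [P=1 RW=1 US=1 PS=0]
  L3: frame=0x49 idx=22 entry=0x4D007 [P=1 RW=1 US=1 PS=0]
  ⇒ phys 0x4D54B  [4 reads]
#1 VA=0x48240201275 (r,kernel):
  L0: frame=0x3E idx=9 entry=0x51007 [P=1 RW=1 US=1 PS=0]
  L1: frame=0x51 idx=9 entry=0x55007 [P=1 RW=1 US=1 PS=0]
  L2: frame=0x55 idx=1 entry=0x59007 [P=1 RW=1 US=1 PS=0]
  L3: frame=0x59 idx=1 entry=0x5D007 [P=1 RW=1 US=1 PS=0]
  ⇒ phys 0x5D275  [4 reads]
#2 VA=0xD0483800E04 (w,user):
  L0: frame=0x3E idx=26 entry=0x61007 [P=1 RW=1 US=1 PS=0]
  L1: frame=0x61 idx=18 entry=0x62007 [P=1 RW=1 US=1 PS=0]
  L2: frame=0x62 idx=28 entry=0x63087 [P=1 RW=1 US=1 PS=1]
  ⇒ phys 0x63E04 (huge @L2)  [3 reads]

Access #1 PA: 0x5D275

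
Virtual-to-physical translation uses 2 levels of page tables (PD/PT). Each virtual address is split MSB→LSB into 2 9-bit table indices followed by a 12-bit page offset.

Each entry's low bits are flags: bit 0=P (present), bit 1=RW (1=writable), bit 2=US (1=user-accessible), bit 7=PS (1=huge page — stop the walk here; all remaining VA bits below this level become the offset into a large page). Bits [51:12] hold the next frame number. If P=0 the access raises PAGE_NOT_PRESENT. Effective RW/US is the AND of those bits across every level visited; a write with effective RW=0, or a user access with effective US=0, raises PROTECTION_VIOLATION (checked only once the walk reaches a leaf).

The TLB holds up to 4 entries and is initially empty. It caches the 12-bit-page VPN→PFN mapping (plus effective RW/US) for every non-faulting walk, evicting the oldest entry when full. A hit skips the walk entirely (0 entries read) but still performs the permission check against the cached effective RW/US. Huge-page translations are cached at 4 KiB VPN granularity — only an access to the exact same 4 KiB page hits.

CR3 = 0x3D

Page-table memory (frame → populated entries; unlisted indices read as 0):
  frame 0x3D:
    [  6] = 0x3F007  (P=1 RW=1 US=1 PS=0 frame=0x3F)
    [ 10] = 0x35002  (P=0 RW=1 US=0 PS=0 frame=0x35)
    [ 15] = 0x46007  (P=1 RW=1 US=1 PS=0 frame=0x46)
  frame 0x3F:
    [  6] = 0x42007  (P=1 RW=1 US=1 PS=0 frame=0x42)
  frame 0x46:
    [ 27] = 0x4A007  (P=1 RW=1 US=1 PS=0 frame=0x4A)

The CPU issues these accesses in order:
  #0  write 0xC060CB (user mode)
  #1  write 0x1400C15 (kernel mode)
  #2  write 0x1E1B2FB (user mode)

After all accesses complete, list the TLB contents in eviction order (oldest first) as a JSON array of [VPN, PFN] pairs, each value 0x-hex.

Per-access translation:
#0 VA=0xC060CB (w,user):
  lvl0: tbl 0x3D, slot 6 ⇒ 0x3F007 (P1/RW1/US1/PS0)
  lvl1: tbl 0x3F, slot 6 ⇒ 0x42007 (P1/RW1/US1/PS0)
  ✓ 0x420CB  — 2 lookups
#1 VA=0x1400C15 (w,kernel):
  lvl0: tbl 0x3D, slot 10 ⇒ 0x35002 (P0/RW1/US0/PS0)
  → PAGE_NOT_PRESENT  (1 entries read)
#2 VA=0x1E1B2FB (w,user):
  lvl0: tbl 0x3D, slot 15 ⇒ 0x46007 (P1/RW1/US1/PS0)
  lvl1: tbl 0x46, slot 27 ⇒ 0x4A007 (P1/RW1/US1/PS0)
  ✓ 0x4A2FB  — 2 lookups

TLB: [["0xC06", "0x42"], ["0x1E1B", "0x4A"]]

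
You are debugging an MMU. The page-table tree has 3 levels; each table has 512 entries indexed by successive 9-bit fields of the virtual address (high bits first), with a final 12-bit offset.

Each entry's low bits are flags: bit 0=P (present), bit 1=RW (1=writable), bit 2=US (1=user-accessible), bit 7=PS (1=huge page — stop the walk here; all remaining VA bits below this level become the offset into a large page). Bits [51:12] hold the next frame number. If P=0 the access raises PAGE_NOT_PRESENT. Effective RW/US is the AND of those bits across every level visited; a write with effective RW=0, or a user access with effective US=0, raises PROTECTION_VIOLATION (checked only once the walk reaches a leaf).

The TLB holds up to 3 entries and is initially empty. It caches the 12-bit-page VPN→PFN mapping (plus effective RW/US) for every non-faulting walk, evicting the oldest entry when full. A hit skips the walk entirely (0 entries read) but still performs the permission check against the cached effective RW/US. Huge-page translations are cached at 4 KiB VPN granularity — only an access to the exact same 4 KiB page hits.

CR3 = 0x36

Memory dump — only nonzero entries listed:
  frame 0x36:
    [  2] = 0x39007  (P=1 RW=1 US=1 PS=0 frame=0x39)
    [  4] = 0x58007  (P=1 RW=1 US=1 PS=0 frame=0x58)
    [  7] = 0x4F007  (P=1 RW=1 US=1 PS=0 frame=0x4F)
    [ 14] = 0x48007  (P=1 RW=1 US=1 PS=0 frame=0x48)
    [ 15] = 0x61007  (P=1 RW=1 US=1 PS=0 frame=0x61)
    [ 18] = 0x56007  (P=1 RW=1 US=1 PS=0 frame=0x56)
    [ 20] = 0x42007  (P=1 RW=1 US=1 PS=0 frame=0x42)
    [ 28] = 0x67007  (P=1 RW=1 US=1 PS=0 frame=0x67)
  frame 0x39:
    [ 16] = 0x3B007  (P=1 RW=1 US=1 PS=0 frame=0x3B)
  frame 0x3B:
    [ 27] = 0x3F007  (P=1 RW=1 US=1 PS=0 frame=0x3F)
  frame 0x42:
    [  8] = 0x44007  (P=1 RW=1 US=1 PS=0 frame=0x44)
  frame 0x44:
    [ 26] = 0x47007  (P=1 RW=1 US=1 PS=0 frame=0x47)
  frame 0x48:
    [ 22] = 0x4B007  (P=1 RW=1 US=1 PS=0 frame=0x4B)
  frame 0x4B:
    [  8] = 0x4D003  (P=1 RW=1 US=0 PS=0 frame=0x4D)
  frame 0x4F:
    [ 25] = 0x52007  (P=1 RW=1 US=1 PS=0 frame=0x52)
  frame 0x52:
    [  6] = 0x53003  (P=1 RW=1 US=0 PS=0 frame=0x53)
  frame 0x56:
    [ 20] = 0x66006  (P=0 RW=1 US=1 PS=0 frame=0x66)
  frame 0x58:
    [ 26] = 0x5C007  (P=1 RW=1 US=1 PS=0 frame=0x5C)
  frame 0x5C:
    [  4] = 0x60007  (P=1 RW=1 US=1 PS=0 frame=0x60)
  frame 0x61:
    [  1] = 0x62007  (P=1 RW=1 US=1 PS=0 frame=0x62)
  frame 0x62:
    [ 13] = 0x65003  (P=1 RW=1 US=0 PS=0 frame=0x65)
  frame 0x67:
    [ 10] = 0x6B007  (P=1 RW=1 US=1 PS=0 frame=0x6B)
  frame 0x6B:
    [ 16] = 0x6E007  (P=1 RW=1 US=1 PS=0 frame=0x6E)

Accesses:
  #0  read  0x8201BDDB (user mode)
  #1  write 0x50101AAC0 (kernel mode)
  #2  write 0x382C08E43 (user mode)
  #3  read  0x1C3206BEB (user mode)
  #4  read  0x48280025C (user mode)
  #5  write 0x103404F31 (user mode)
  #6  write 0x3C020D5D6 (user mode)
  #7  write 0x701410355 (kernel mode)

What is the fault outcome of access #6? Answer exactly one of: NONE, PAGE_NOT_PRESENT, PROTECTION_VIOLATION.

Trace:
#0 VA=0x8201BDDB (r,user):
  [0] read 0x36 idx=2: raw=0x39007 flags P=1 W=1 U=1 S=0
  [1] read 0x39 idx=16: raw=0x3B007 flags P=1 W=1 U=1 S=0
  [2] read 0x3B idx=27: raw=0x3F007 flags P=1 W=1 U=1 S=0
  ⇒ phys 0x3FDDB  [3 reads]
#1 VA=0x50101AAC0 (w,kernel):
  [0] read 0x36 idx=20: raw=0x42007 flags P=1 W=1 U=1 S=0
  [1] read 0x42 idx=8: raw=0x44007 flags P=1 W=1 U=1 S=0
  [2] read 0x44 idx=26: raw=0x47007 flags P=1 W=1 U=1 S=0
  ⇒ phys 0x47AC0  [3 reads]
#2 VA=0x382C08E43 (w,user):
  [0] read 0x36 idx=14: raw=0x48007 flags P=1 W=1 U=1 S=0
  [1] read 0x48 idx=22: raw=0x4B007 flags P=1 W=1 U=1 S=0
  [2] read 0x4B idx=8: raw=0x4D003 flags P=1 W=1 U=0 S=0
  ⇒ fault: PROTECTION_VIOLATION  — 3 lookups
#3 VA=0x1C3206BEB (r,user):
  [0] read 0x36 idx=7: raw=0x4F007 flags P=1 W=1 U=1 S=0
  [1] read 0x4F idx=25: raw=0x52007 flags P=1 W=1 U=1 S=0
  [2] read 0x52 idx=6: raw=0x53003 flags P=1 W=1 U=0 S=0
  ⇒ fault: PROTECTION_VIOLATION  — 3 lookups
#4 VA=0x48280025C (r,user):
  [0] read 0x36 idx=18: raw=0x56007 flags P=1 W=1 U=1 S=0
  [1] read 0x56 idx=20: raw=0x66006 flags P=0 W=1 U=1 S=0
  ⇒ fault: PAGE_NOT_PRESENT  — 2 lookups
#5 VA=0x103404F31 (w,user):
  [0] read 0x36 idx=4: raw=0x58007 flags P=1 W=1 U=1 S=0
  [1] read 0x58 idx=26: raw=0x5C007 flags P=1 W=1 U=1 S=0
  [2] read 0x5C idx=4: raw=0x60007 flags P=1 W=1 U=1 S=0
  ⇒ phys 0x60F31  [3 reads]
#6 VA=0x3C020D5D6 (w,user):
  [0] read 0x36 idx=15: raw=0x61007 flags P=1 W=1 U=1 S=0
  [1] read 0x61 idx=1: raw=0x62007 flags P=1 W=1 U=1 S=0
  [2] read 0x62 idx=13: raw=0x65003 flags P=1 W=1 U=0 S=0
  ⇒ fault: PROTECTION_VIOLATION  — 3 lookups
#7 VA=0x701410355 (w,kernel):
  [0] read 0x36 idx=28: raw=0x67007 flags P=1 W=1 U=1 S=0
  [1] read 0x67 idx=10: raw=0x6B007 flags P=1 W=1 U=1 S=0
  [2] read 0x6B idx=16: raw=0x6E007 flags P=1 W=1 U=1 S=0
  ⇒ phys 0x6E355  [3 reads]

Access #6 fault: PROTECTION_VIOLATION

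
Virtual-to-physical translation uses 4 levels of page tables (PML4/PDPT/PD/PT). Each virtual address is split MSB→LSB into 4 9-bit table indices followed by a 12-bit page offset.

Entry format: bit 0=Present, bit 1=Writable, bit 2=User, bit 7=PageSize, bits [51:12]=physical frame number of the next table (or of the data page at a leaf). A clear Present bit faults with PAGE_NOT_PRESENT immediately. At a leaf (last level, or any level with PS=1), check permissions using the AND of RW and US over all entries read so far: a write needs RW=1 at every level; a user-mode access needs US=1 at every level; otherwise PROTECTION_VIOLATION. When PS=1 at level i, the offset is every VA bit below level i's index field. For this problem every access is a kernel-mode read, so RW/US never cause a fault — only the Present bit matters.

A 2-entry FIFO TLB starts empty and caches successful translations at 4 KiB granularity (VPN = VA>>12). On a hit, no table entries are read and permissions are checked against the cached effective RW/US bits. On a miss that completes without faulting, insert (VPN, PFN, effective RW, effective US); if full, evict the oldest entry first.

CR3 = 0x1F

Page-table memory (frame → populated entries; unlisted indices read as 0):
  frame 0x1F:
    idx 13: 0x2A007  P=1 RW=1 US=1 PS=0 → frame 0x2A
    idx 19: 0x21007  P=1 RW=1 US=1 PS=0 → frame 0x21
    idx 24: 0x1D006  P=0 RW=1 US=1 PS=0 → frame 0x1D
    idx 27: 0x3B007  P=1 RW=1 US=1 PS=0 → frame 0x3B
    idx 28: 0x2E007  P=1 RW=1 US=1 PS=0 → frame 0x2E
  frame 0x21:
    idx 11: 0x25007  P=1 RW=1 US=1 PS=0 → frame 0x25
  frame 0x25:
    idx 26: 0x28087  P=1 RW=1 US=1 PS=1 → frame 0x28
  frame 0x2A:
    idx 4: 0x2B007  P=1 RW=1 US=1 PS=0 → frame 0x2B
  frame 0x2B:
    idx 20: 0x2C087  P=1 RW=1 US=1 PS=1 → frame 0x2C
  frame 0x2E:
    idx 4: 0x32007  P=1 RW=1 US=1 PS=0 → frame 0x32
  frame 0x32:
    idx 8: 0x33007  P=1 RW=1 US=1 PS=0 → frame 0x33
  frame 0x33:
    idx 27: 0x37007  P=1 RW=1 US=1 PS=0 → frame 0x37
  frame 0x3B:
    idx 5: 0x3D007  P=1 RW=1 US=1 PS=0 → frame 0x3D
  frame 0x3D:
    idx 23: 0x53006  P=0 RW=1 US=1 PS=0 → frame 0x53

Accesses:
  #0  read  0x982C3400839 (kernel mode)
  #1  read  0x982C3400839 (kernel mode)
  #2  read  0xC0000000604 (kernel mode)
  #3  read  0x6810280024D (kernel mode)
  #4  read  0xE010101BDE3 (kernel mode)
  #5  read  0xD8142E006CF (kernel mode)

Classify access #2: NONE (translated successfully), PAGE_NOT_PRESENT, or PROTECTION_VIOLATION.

Walk each access:
#0 VA=0x982C3400839 (r,kernel):
  [0] read 0x1F idx=19: raw=0x21007 flags P=1 W=1 U=1 S=0
  [1] read 0x21 idx=11: raw=0x25007 flags P=1 W=1 U=1 S=0
  [2] read 0x25 idx=26: raw=0x28087 flags P=1 W=1 U=1 S=1
  ✓ 0x28839 (huge @L2)  — 3 lookups
#1 VA=0x982C3400839 (r,kernel):
  TLB hit vpn=0x982C3400 → PA=0x28839
#2 VA=0xC0000000604 (r,kernel):
  [0] read 0x1F idx=24: raw=0x1D006 flags P=0 W=1 U=1 S=0
  ⇒ fault: PAGE_NOT_PRESENT  — 1 lookups
#3 VA=0x6810280024D (r,kernel):
  [0] read 0x1F idx=13: raw=0x2A007 flags P=1 W=1 U=1 S=0
  [1] read 0x2A idx=4: raw=0x2B007 flags P=1 W=1 U=1 S=0
  [2] read 0x2B idx=20: raw=0x2C087 flags P=1 W=1 U=1 S=1
  ✓ 0x2C24D (huge @L2)  — 3 lookups
#4 VA=0xE010101BDE3 (r,kernel):
  [0] read 0x1F idx=28: raw=0x2E007 flags P=1 W=1 U=1 S=0
  [1] read 0x2E idx=4: raw=0x32007 flags P=1 W=1 U=1 S=0
  [2] read 0x32 idx=8: raw=0x33007 flags P=1 W=1 U=1 S=0
  [3] read 0x33 idx=27: raw=0x37007 flags P=1 W=1 U=1 S=0
  ✓ 0x37DE3  — 4 lookups
#5 VA=0xD8142E006CF (r,kernel):
  [0] read 0x1F idx=27: raw=0x3B007 flags P=1 W=1 U=1 S=0
  [1] read 0x3B idx=5: raw=0x3D007 flags P=1 W=1 U=1 S=0
  [2] read 0x3D idx=23: raw=0x53006 flags P=0 W=1 U=1 S=0
  ⇒ fault: PAGE_NOT_PRESENT  — 3 lookups

Access #2 fault: PAGE_NOT_PRESENT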